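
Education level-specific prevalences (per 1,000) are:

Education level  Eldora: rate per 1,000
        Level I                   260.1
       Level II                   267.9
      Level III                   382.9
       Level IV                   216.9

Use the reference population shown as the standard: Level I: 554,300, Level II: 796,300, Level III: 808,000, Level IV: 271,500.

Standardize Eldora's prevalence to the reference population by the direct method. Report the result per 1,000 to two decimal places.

Standard total = 2,430,100; weights = 0.2281, 0.3277, 0.3325, 0.1117.
Standardized rate: 0.2281×260.1 + 0.3277×267.9 + 0.3325×382.9 + 0.1117×216.9 = 298.6600 per 1,000.

298.66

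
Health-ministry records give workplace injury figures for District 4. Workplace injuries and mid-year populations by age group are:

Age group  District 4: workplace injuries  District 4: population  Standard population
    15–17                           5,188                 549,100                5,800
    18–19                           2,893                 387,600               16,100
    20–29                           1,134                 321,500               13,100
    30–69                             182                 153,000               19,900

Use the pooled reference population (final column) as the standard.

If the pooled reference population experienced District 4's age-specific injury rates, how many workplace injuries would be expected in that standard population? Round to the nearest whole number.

245

Age-specific rates per 10,000 for District 4: 94.48, 74.64, 35.27, 11.90.
Expected workplace injuries = Σ (standard pop × age-specific rate ÷ 10,000)
= 5,800×94.48/10,000 + 16,100×74.64/10,000 + 13,100×35.27/10,000 + 19,900×11.90/10,000
= 54.80 + 120.17 + 46.21 + 23.67 = 244.85.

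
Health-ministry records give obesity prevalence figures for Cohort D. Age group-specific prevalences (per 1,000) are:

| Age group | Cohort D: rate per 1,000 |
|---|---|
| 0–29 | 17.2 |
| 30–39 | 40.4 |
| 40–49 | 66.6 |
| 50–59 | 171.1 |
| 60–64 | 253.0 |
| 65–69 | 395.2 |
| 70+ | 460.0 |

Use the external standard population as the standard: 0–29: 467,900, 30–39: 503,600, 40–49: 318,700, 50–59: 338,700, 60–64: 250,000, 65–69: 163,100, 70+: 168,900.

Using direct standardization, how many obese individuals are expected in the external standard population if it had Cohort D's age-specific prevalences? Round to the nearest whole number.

312971

Expected obese individuals = Σ (standard pop × age-specific rate ÷ 1,000)
= 467,900×17.2/1,000 + 503,600×40.4/1,000 + 318,700×66.6/1,000 + 338,700×171.1/1,000 + 250,000×253.0/1,000 + 163,100×395.2/1,000 + 168,900×460.0/1,000
= 8047.88 + 20345.44 + 21225.42 + 57951.57 + 63250.00 + 64457.12 + 77694.00 = 312971.43.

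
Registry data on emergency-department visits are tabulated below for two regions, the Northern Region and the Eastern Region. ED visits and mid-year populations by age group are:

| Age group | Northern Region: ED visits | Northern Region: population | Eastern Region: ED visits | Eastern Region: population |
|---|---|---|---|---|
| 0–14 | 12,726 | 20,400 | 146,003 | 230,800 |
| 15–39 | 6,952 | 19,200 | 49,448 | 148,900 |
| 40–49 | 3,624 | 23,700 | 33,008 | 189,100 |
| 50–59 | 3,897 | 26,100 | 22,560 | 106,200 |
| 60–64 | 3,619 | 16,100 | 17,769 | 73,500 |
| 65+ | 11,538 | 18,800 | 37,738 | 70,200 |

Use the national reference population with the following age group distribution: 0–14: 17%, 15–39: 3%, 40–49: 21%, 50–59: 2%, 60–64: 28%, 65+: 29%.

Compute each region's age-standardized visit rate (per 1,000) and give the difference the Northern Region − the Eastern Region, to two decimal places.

Age-specific rates per 1,000 for the Northern Region: 623.824, 362.083, 152.911, 149.310, 224.783, 613.723.
For the Eastern Region: 632.595, 332.089, 174.553, 212.429, 241.755, 537.578.
Standard weights: 0.17, 0.03, 0.21, 0.02, 0.28, 0.29.
The Northern Region: 0.1700×623.824 + 0.0300×362.083 + 0.2100×152.911 + 0.0200×149.310 + 0.2800×224.783 + 0.2900×613.723 = 392.9290 per 1,000.
The Eastern Region: 0.1700×632.595 + 0.0300×332.089 + 0.2100×174.553 + 0.0200×212.429 + 0.2800×241.755 + 0.2900×537.578 = 381.9978 per 1,000.
Difference = 392.9290 − 381.9978 = 10.9313.

10.93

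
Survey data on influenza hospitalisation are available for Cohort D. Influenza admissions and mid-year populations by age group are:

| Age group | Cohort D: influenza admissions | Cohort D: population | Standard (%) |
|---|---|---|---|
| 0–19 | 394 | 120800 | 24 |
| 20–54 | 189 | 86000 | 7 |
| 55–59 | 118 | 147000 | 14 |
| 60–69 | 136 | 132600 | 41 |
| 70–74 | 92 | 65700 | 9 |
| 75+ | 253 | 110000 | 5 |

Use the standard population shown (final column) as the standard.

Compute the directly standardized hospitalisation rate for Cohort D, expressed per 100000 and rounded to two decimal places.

Age-specific rates per 100000 for Cohort D: 326.16, 219.77, 80.27, 102.56, 140.03, 230.00.
Standard weights: 0.24, 0.07, 0.14, 0.41, 0.09, 0.05.
Standardized rate: 0.2400×326.16 + 0.0700×219.77 + 0.1400×80.27 + 0.4100×102.56 + 0.0900×140.03 + 0.0500×230.00 = 171.0540 per 100000.

171.05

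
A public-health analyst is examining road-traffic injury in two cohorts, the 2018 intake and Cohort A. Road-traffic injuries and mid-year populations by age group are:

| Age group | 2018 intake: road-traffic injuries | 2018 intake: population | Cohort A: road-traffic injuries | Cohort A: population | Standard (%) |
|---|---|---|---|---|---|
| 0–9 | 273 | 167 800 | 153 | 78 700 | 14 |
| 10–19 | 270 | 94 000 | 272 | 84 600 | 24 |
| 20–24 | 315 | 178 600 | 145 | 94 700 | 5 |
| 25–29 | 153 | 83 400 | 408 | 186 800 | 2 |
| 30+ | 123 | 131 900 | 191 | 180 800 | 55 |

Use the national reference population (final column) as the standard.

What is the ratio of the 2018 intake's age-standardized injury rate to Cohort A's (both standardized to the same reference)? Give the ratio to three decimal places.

Age-specific rates per 100 000 for the 2018 intake: 162.69, 287.23, 176.37, 183.45, 93.25.
For Cohort A: 194.41, 321.51, 153.12, 218.42, 105.64.
Standard weights: 0.14, 0.24, 0.05, 0.02, 0.55.
The 2018 intake: 0.1400×162.69 + 0.2400×287.23 + 0.0500×176.37 + 0.0200×183.45 + 0.5500×93.25 = 155.4898 per 100 000.
Cohort A: 0.1400×194.41 + 0.2400×321.51 + 0.0500×153.12 + 0.0200×218.42 + 0.5500×105.64 = 174.5073 per 100 000.
Ratio = 155.4898 ÷ 174.5073 = 0.89102.

0.891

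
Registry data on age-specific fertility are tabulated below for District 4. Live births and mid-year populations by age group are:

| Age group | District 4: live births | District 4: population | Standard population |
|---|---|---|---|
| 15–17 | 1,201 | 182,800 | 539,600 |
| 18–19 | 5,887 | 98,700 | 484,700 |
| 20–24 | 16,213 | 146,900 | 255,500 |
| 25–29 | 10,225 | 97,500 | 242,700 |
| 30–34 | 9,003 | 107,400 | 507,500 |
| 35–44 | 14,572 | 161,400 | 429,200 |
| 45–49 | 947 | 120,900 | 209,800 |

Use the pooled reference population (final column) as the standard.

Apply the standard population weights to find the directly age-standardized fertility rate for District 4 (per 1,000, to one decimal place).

Age-specific rates per 1,000 for District 4: 6.570, 59.645, 110.368, 104.872, 83.827, 90.285, 7.833.
Standard total = 2,669,000; weights = 0.2022, 0.1816, 0.0957, 0.0909, 0.1901, 0.1608, 0.0786.
Standardized rate: 0.2022×6.570 + 0.1816×59.645 + 0.0957×110.368 + 0.0909×104.872 + 0.1901×83.827 + 0.1608×90.285 + 0.0786×7.833 = 63.3355 per 1,000.

63.3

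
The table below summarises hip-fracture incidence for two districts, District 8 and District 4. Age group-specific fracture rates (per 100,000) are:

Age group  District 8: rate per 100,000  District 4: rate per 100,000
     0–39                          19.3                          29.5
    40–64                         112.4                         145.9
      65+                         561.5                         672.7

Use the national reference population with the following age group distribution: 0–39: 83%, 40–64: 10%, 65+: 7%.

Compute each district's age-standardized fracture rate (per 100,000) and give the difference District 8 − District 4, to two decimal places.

Standard weights: 0.83, 0.10, 0.07.
District 8: 0.8300×19.3 + 0.1000×112.4 + 0.0700×561.5 = 66.5640 per 100,000.
District 4: 0.8300×29.5 + 0.1000×145.9 + 0.0700×672.7 = 86.1640 per 100,000.
Difference = 66.5640 − 86.1640 = -19.6000.

-19.60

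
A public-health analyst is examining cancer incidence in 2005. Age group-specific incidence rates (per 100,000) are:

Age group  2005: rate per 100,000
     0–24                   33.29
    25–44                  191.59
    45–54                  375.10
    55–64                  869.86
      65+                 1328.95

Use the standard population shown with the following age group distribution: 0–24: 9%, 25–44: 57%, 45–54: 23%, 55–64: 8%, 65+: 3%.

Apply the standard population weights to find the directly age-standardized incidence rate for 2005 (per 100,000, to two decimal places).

Standard weights: 0.09, 0.57, 0.23, 0.08, 0.03.
Standardized rate: 0.0900×33.29 + 0.5700×191.59 + 0.2300×375.10 + 0.0800×869.86 + 0.0300×1328.95 = 307.9327 per 100,000.

307.93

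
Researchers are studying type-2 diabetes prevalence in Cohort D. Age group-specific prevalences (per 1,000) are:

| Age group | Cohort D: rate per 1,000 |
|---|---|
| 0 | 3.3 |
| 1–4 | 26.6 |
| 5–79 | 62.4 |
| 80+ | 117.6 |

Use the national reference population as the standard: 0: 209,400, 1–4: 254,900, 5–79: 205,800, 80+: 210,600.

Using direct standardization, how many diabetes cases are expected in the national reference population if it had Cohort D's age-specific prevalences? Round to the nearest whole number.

45080

Expected diabetes cases = Σ (standard pop × age-specific rate ÷ 1,000)
= 209,400×3.3/1,000 + 254,900×26.6/1,000 + 205,800×62.4/1,000 + 210,600×117.6/1,000
= 691.02 + 6780.34 + 12841.92 + 24766.56 = 45079.84.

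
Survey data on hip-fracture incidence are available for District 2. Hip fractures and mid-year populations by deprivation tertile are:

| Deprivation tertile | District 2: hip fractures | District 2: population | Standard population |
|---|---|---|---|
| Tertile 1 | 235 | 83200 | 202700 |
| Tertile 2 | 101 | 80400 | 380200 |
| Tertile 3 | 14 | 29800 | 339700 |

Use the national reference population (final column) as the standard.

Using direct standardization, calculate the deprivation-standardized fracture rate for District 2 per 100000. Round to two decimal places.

131.12

Deprivation-specific rates per 100000 for District 2: 282.45, 125.62, 46.98.
Standard total = 922600; weights = 0.2197, 0.4121, 0.3682.
Standardized rate: 0.2197×282.45 + 0.4121×125.62 + 0.3682×46.98 = 131.1224 per 100000.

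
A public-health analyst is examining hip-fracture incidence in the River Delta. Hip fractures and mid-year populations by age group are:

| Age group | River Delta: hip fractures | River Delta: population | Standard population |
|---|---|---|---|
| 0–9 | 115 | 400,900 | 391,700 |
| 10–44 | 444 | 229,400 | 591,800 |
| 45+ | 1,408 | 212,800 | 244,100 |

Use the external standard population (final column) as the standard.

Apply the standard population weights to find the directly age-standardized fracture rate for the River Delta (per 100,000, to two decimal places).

234.02

Age-specific rates per 100,000 for the River Delta: 28.69, 193.55, 661.65.
Standard total = 1,227,600; weights = 0.3191, 0.4821, 0.1988.
Standardized rate: 0.3191×28.69 + 0.4821×193.55 + 0.1988×661.65 = 234.0240 per 100,000.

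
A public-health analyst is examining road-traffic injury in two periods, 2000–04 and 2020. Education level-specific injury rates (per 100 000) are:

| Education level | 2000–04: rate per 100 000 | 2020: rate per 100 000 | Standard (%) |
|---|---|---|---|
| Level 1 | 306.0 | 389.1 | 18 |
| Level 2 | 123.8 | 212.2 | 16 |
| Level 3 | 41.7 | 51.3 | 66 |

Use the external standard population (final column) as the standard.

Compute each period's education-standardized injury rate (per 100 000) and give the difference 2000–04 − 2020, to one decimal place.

Standard weights: 0.18, 0.16, 0.66.
2000–04: 0.1800×306.0 + 0.1600×123.8 + 0.6600×41.7 = 102.4100 per 100 000.
2020: 0.1800×389.1 + 0.1600×212.2 + 0.6600×51.3 = 137.8480 per 100 000.
Difference = 102.4100 − 137.8480 = -35.4380.

-35.4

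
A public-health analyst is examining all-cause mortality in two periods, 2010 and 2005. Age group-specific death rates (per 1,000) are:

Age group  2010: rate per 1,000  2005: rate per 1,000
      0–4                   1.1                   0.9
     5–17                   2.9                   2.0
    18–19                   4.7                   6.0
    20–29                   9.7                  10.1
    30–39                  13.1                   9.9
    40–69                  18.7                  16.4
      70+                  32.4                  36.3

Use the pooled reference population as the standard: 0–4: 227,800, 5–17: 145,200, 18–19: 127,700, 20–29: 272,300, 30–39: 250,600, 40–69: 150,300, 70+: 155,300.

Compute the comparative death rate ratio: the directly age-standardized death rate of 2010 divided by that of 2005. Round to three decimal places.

1.030

Standard total = 1,329,200; weights = 0.1714, 0.1092, 0.0961, 0.2049, 0.1885, 0.1131, 0.1168.
2010: 0.1714×1.1 + 0.1092×2.9 + 0.0961×4.7 + 0.2049×9.7 + 0.1885×13.1 + 0.1131×18.7 + 0.1168×32.4 = 11.3138 per 1,000.
2005: 0.1714×0.9 + 0.1092×2.0 + 0.0961×6.0 + 0.2049×10.1 + 0.1885×9.9 + 0.1131×16.4 + 0.1168×36.3 = 10.9804 per 1,000.
Ratio = 11.3138 ÷ 10.9804 = 1.03037.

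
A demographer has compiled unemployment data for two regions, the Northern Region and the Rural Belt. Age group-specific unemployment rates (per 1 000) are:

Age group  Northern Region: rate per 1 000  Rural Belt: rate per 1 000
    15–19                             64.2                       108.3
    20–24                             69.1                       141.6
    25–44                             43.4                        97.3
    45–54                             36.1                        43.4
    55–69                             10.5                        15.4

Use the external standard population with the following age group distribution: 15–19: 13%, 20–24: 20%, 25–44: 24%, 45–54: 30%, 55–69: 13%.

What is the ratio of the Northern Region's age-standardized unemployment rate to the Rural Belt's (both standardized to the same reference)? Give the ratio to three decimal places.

0.554

Standard weights: 0.13, 0.20, 0.24, 0.30, 0.13.
The Northern Region: 0.1300×64.2 + 0.2000×69.1 + 0.2400×43.4 + 0.3000×36.1 + 0.1300×10.5 = 44.7770 per 1 000.
The Rural Belt: 0.1300×108.3 + 0.2000×141.6 + 0.2400×97.3 + 0.3000×43.4 + 0.1300×15.4 = 80.7730 per 1 000.
Ratio = 44.7770 ÷ 80.7730 = 0.55436.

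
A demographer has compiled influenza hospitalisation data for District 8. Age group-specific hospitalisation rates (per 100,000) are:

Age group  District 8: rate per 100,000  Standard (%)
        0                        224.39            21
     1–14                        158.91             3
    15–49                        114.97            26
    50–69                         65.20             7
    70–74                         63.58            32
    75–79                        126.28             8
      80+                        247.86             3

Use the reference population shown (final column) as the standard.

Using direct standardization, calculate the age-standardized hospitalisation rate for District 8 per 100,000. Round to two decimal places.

124.23

Standard weights: 0.21, 0.03, 0.26, 0.07, 0.32, 0.08, 0.03.
Standardized rate: 0.2100×224.39 + 0.0300×158.91 + 0.2600×114.97 + 0.0700×65.20 + 0.3200×63.58 + 0.0800×126.28 + 0.0300×247.86 = 124.2292 per 100,000.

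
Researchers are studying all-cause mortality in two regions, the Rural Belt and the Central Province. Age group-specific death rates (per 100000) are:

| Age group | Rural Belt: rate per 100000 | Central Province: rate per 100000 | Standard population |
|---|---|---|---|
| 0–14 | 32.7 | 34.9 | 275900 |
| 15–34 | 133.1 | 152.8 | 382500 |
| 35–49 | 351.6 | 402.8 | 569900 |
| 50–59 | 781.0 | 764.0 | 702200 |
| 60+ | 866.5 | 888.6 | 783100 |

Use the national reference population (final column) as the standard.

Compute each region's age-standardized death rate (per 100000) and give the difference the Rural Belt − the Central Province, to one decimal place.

-15.7

Standard total = 2713600; weights = 0.1017, 0.1410, 0.2100, 0.2588, 0.2886.
The Rural Belt: 0.1017×32.7 + 0.1410×133.1 + 0.2100×351.6 + 0.2588×781.0 + 0.2886×866.5 = 548.0852 per 100000.
The Central Province: 0.1017×34.9 + 0.1410×152.8 + 0.2100×402.8 + 0.2588×764.0 + 0.2886×888.6 = 563.8171 per 100000.
Difference = 548.0852 − 563.8171 = -15.7320.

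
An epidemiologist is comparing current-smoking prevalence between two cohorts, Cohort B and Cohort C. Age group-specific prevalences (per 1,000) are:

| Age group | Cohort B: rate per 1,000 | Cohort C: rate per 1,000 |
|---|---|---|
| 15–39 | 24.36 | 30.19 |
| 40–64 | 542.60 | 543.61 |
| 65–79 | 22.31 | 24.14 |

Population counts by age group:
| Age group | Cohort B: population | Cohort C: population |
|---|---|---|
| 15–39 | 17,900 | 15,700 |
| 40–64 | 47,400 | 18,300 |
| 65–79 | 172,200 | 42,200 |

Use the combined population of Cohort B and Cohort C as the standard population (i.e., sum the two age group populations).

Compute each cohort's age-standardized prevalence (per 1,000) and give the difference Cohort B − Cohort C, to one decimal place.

-2.1

Combined standard total = 313,700; weights = 0.1071, 0.2094, 0.6835.
Cohort B: 0.1071×24.36 + 0.2094×542.60 + 0.6835×22.31 = 131.4969 per 1,000.
Cohort C: 0.1071×30.19 + 0.2094×543.61 + 0.6835×24.14 = 133.5836 per 1,000.
Difference = 131.4969 − 133.5836 = -2.0867.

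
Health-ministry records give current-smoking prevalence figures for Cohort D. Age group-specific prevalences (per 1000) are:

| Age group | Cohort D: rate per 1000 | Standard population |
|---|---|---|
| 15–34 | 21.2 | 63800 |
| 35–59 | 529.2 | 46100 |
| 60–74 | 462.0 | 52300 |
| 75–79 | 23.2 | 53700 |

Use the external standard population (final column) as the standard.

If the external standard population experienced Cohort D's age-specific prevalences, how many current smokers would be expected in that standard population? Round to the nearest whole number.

Expected current smokers = Σ (standard pop × age-specific rate ÷ 1000)
= 63800×21.2/1000 + 46100×529.2/1000 + 52300×462.0/1000 + 53700×23.2/1000
= 1352.56 + 24396.12 + 24162.60 + 1245.84 = 51157.12.

51157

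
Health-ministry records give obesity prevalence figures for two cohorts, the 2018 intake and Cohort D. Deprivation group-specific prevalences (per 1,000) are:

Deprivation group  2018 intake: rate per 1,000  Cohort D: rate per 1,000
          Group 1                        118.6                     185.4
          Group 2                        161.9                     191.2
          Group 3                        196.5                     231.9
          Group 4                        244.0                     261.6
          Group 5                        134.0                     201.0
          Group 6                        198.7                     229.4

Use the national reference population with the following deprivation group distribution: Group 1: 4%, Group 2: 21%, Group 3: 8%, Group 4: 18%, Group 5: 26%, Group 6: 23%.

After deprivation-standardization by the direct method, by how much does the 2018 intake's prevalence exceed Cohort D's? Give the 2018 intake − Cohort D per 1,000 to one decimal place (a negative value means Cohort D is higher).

Standard weights: 0.04, 0.21, 0.08, 0.18, 0.26, 0.23.
The 2018 intake: 0.0400×118.6 + 0.2100×161.9 + 0.0800×196.5 + 0.1800×244.0 + 0.2600×134.0 + 0.2300×198.7 = 178.9240 per 1,000.
Cohort D: 0.0400×185.4 + 0.2100×191.2 + 0.0800×231.9 + 0.1800×261.6 + 0.2600×201.0 + 0.2300×229.4 = 218.2300 per 1,000.
Difference = 178.9240 − 218.2300 = -39.3060.

-39.3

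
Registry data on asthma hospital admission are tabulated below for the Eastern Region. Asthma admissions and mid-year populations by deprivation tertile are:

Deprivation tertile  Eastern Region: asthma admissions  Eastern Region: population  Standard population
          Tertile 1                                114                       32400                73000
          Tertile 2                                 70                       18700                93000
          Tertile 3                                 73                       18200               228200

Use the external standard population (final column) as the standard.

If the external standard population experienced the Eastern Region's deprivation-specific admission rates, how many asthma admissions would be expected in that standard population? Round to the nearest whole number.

1520

Deprivation-specific rates per 10000 for the Eastern Region: 35.19, 37.43, 40.11.
Expected asthma admissions = Σ (standard pop × deprivation-specific rate ÷ 10000)
= 73000×35.19/10000 + 93000×37.43/10000 + 228200×40.11/10000
= 256.85 + 348.13 + 915.31 = 1520.29.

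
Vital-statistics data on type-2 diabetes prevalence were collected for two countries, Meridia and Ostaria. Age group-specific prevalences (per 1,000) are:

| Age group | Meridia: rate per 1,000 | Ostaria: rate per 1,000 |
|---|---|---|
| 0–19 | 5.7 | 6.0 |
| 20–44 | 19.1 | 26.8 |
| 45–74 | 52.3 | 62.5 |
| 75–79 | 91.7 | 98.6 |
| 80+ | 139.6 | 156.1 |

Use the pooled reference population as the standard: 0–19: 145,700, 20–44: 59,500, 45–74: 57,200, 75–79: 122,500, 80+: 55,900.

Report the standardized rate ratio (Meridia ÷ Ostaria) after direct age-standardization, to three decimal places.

Standard total = 440,800; weights = 0.3305, 0.1350, 0.1298, 0.2779, 0.1268.
Meridia: 0.3305×5.7 + 0.1350×19.1 + 0.1298×52.3 + 0.2779×91.7 + 0.1268×139.6 = 54.4360 per 1,000.
Ostaria: 0.3305×6.0 + 0.1350×26.8 + 0.1298×62.5 + 0.2779×98.6 + 0.1268×156.1 = 60.9081 per 1,000.
Ratio = 54.4360 ÷ 60.9081 = 0.89374.

0.894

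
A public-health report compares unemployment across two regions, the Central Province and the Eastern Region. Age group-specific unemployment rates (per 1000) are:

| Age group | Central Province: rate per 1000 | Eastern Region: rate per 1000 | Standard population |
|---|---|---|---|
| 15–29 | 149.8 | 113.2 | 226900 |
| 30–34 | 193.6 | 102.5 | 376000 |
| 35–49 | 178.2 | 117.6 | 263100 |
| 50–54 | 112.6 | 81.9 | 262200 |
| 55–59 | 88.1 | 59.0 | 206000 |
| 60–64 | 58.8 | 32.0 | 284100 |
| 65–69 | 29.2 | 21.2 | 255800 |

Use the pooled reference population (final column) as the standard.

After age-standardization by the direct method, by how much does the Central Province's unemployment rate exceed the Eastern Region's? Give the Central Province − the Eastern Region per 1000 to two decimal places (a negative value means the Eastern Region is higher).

Standard total = 1874100; weights = 0.1211, 0.2006, 0.1404, 0.1399, 0.1099, 0.1516, 0.1365.
The Central Province: 0.1211×149.8 + 0.2006×193.6 + 0.1404×178.2 + 0.1399×112.6 + 0.1099×88.1 + 0.1516×58.8 + 0.1365×29.2 = 120.3321 per 1000.
The Eastern Region: 0.1211×113.2 + 0.2006×102.5 + 0.1404×117.6 + 0.1399×81.9 + 0.1099×59.0 + 0.1516×32.0 + 0.1365×21.2 = 76.4676 per 1000.
Difference = 120.3321 − 76.4676 = 43.8645.

43.86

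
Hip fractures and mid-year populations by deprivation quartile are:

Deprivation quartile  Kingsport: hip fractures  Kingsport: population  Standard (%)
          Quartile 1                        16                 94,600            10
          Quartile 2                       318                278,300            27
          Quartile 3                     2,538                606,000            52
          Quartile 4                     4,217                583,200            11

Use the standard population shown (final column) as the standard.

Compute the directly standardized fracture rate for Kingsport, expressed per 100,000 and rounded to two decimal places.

329.86

Deprivation-specific rates per 100,000 for Kingsport: 16.91, 114.27, 418.81, 723.08.
Standard weights: 0.10, 0.27, 0.52, 0.11.
Standardized rate: 0.1000×16.91 + 0.2700×114.27 + 0.5200×418.81 + 0.1100×723.08 = 329.8639 per 100,000.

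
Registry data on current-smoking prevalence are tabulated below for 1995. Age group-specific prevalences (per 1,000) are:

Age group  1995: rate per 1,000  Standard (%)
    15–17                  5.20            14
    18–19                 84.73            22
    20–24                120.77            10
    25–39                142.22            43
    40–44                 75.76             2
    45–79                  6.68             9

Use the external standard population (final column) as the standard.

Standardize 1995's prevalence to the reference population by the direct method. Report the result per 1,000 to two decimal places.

Standard weights: 0.14, 0.22, 0.10, 0.43, 0.02, 0.09.
Standardized rate: 0.1400×5.20 + 0.2200×84.73 + 0.1000×120.77 + 0.4300×142.22 + 0.0200×75.76 + 0.0900×6.68 = 94.7166 per 1,000.

94.72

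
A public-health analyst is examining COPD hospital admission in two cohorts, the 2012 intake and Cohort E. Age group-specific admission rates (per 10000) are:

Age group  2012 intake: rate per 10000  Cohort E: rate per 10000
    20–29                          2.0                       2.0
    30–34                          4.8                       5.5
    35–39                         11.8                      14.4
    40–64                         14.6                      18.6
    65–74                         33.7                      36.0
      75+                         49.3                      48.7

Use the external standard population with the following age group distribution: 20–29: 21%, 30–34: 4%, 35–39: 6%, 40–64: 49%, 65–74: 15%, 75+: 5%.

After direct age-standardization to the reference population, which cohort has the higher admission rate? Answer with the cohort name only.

Cohort E

Standard weights: 0.21, 0.04, 0.06, 0.49, 0.15, 0.05.
The 2012 intake: 0.2100×2.0 + 0.0400×4.8 + 0.0600×11.8 + 0.4900×14.6 + 0.1500×33.7 + 0.0500×49.3 = 15.9940 per 10000.
Cohort E: 0.2100×2.0 + 0.0400×5.5 + 0.0600×14.4 + 0.4900×18.6 + 0.1500×36.0 + 0.0500×48.7 = 18.4530 per 10000.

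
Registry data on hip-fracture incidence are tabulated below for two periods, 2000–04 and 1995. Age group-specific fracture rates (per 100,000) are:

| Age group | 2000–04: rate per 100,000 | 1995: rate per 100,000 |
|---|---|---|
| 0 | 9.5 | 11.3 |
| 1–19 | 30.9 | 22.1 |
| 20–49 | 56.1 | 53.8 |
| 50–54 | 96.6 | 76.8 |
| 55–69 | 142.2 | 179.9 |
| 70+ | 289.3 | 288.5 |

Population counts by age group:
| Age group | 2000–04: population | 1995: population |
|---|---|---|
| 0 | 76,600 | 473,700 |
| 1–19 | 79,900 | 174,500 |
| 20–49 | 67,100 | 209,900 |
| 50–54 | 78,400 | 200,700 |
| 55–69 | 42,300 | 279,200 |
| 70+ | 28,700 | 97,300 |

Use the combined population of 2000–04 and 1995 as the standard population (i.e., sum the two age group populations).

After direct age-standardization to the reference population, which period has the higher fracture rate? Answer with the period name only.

Combined standard total = 1,808,300; weights = 0.3043, 0.1407, 0.1532, 0.1543, 0.1778, 0.0697.
2000–04: 0.3043×9.5 + 0.1407×30.9 + 0.1532×56.1 + 0.1543×96.6 + 0.1778×142.2 + 0.0697×289.3 = 76.1813 per 100,000.
1995: 0.3043×11.3 + 0.1407×22.1 + 0.1532×53.8 + 0.1543×76.8 + 0.1778×179.9 + 0.0697×288.5 = 78.7297 per 100,000.

1995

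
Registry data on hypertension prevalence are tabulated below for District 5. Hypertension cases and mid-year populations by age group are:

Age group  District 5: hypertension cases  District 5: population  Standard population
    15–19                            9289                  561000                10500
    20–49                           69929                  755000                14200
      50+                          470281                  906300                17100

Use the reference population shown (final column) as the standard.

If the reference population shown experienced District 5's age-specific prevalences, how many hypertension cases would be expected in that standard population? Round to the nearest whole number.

10362

Age-specific rates per 1000 for District 5: 16.558, 92.621, 518.902.
Expected hypertension cases = Σ (standard pop × age-specific rate ÷ 1000)
= 10500×16.558/1000 + 14200×92.621/1000 + 17100×518.902/1000
= 173.86 + 1315.22 + 8873.23 = 10362.31.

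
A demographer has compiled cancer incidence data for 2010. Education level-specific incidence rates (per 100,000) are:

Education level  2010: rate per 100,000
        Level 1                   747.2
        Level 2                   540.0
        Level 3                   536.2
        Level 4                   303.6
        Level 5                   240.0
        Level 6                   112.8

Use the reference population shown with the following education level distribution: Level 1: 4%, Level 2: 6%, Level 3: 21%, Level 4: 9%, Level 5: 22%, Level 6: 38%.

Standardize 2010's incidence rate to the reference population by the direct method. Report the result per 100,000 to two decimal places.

Standard weights: 0.04, 0.06, 0.21, 0.09, 0.22, 0.38.
Standardized rate: 0.0400×747.2 + 0.0600×540.0 + 0.2100×536.2 + 0.0900×303.6 + 0.2200×240.0 + 0.3800×112.8 = 297.8780 per 100,000.

297.88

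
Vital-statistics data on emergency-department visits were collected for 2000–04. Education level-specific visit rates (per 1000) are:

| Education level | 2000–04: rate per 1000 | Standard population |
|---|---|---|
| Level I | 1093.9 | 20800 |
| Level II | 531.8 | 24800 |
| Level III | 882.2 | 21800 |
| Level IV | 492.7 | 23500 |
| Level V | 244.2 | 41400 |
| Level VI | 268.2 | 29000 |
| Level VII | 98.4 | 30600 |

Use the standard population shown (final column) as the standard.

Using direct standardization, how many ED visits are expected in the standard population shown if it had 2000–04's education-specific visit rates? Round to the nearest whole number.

87651

Expected ED visits = Σ (standard pop × education-specific rate ÷ 1000)
= 20800×1093.9/1000 + 24800×531.8/1000 + 21800×882.2/1000 + 23500×492.7/1000 + 41400×244.2/1000 + 29000×268.2/1000 + 30600×98.4/1000
= 22753.12 + 13188.64 + 19231.96 + 11578.45 + 10109.88 + 7777.80 + 3011.04 = 87650.89.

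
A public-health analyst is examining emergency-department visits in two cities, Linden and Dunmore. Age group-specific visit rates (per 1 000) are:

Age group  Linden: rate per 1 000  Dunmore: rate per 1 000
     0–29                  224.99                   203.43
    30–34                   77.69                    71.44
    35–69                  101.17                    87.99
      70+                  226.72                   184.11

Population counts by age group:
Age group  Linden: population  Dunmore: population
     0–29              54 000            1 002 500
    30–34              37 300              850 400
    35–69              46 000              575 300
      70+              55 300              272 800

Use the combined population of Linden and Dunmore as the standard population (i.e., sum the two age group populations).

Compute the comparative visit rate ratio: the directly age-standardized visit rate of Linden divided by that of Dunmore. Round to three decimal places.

Combined standard total = 2 893 600; weights = 0.3651, 0.3068, 0.2147, 0.1134.
Linden: 0.3651×224.99 + 0.3068×77.69 + 0.2147×101.17 + 0.1134×226.72 = 153.4114 per 1 000.
Dunmore: 0.3651×203.43 + 0.3068×71.44 + 0.2147×87.99 + 0.1134×184.11 = 135.9607 per 1 000.
Ratio = 153.4114 ÷ 135.9607 = 1.12835.

1.128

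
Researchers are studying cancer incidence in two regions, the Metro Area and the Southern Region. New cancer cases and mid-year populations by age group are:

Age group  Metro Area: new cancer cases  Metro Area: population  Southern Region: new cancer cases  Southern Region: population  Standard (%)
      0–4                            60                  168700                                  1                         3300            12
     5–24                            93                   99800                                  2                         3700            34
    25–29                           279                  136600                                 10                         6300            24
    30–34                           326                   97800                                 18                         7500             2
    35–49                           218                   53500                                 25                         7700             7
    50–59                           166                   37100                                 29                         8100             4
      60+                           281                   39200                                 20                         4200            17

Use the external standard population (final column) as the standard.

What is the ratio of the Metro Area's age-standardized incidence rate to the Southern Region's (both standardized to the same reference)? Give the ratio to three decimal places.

1.421

Age-specific rates per 100000 for the Metro Area: 35.57, 93.19, 204.25, 333.33, 407.48, 447.44, 716.84.
For the Southern Region: 30.30, 54.05, 158.73, 240.00, 324.68, 358.02, 476.19.
Standard weights: 0.12, 0.34, 0.24, 0.02, 0.07, 0.04, 0.17.
The Metro Area: 0.1200×35.57 + 0.3400×93.19 + 0.2400×204.25 + 0.0200×333.33 + 0.0700×407.48 + 0.0400×447.44 + 0.1700×716.84 = 259.9202 per 100000.
The Southern Region: 0.1200×30.30 + 0.3400×54.05 + 0.2400×158.73 + 0.0200×240.00 + 0.0700×324.68 + 0.0400×358.02 + 0.1700×476.19 = 182.9106 per 100000.
Ratio = 259.9202 ÷ 182.9106 = 1.42102.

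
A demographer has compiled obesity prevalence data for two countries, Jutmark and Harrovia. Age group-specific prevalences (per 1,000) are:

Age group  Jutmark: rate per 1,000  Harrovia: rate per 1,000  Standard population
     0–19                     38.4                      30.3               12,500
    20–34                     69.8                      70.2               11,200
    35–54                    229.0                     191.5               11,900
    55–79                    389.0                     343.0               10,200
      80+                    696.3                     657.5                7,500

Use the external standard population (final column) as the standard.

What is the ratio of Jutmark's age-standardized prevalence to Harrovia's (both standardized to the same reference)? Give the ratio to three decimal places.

Standard total = 53,300; weights = 0.2345, 0.2101, 0.2233, 0.1914, 0.1407.
Jutmark: 0.2345×38.4 + 0.2101×69.8 + 0.2233×229.0 + 0.1914×389.0 + 0.1407×696.3 = 247.2216 per 1,000.
Harrovia: 0.2345×30.3 + 0.2101×70.2 + 0.2233×191.5 + 0.1914×343.0 + 0.1407×657.5 = 222.7709 per 1,000.
Ratio = 247.2216 ÷ 222.7709 = 1.10976.

1.110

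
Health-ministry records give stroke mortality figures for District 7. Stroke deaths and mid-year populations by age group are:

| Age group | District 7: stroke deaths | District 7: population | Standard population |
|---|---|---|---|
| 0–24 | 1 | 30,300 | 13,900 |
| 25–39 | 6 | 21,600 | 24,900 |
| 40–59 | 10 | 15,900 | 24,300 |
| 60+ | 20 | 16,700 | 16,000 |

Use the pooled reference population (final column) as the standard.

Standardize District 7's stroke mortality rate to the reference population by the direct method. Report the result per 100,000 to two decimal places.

52.87

Age-specific rates per 100,000 for District 7: 3.30, 27.78, 62.89, 119.76.
Standard total = 79,100; weights = 0.1757, 0.3148, 0.3072, 0.2023.
Standardized rate: 0.1757×3.30 + 0.3148×27.78 + 0.3072×62.89 + 0.2023×119.76 = 52.8699 per 100,000.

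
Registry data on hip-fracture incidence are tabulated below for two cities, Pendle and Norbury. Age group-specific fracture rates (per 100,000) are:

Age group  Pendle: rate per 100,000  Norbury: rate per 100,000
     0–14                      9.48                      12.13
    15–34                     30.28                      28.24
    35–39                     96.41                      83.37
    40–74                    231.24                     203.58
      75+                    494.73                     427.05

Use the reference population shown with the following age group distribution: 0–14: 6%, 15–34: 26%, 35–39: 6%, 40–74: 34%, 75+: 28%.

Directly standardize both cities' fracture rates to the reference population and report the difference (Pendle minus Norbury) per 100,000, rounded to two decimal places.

29.51

Standard weights: 0.06, 0.26, 0.06, 0.34, 0.28.
Pendle: 0.0600×9.48 + 0.2600×30.28 + 0.0600×96.41 + 0.3400×231.24 + 0.2800×494.73 = 231.3722 per 100,000.
Norbury: 0.0600×12.13 + 0.2600×28.24 + 0.0600×83.37 + 0.3400×203.58 + 0.2800×427.05 = 201.8636 per 100,000.
Difference = 231.3722 − 201.8636 = 29.5086.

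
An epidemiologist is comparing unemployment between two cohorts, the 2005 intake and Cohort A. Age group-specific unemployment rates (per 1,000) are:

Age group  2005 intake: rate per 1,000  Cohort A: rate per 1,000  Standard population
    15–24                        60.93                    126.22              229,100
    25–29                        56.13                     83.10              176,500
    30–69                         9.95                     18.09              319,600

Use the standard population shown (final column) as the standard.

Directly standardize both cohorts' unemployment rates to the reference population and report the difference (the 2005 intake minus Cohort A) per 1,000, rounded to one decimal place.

Standard total = 725,200; weights = 0.3159, 0.2434, 0.4407.
The 2005 intake: 0.3159×60.93 + 0.2434×56.13 + 0.4407×9.95 = 37.2946 per 1,000.
Cohort A: 0.3159×126.22 + 0.2434×83.10 + 0.4407×18.09 = 68.0719 per 1,000.
Difference = 37.2946 − 68.0719 = -30.7773.

-30.8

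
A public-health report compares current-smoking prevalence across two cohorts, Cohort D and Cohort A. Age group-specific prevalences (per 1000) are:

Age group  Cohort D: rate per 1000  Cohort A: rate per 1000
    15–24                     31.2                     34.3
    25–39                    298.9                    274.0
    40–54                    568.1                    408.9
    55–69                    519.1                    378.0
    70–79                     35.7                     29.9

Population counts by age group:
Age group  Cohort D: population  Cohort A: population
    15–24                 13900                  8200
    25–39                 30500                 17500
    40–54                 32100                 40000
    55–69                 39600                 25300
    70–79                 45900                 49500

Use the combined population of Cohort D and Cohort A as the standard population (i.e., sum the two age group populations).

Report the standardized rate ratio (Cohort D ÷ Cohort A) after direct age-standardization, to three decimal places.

Combined standard total = 302500; weights = 0.0731, 0.1587, 0.2383, 0.2145, 0.3154.
Cohort D: 0.0731×31.2 + 0.1587×298.9 + 0.2383×568.1 + 0.2145×519.1 + 0.3154×35.7 = 307.7425 per 1000.
Cohort A: 0.0731×34.3 + 0.1587×274.0 + 0.2383×408.9 + 0.2145×378.0 + 0.3154×29.9 = 233.9715 per 1000.
Ratio = 307.7425 ÷ 233.9715 = 1.31530.

1.315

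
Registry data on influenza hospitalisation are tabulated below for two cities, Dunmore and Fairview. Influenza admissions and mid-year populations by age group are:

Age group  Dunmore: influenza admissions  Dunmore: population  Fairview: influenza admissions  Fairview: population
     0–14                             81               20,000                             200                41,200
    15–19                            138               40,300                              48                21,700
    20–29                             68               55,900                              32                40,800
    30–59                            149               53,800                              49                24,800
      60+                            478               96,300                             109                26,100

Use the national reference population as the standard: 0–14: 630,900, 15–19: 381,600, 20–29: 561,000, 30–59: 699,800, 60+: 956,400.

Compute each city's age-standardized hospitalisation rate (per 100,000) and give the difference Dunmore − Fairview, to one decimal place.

Age-specific rates per 100,000 for Dunmore: 405.00, 342.43, 121.65, 276.95, 496.37.
For Fairview: 485.44, 221.20, 78.43, 197.58, 417.62.
Standard total = 3,229,700; weights = 0.1953, 0.1182, 0.1737, 0.2167, 0.2961.
Dunmore: 0.1953×405.00 + 0.1182×342.43 + 0.1737×121.65 + 0.2167×276.95 + 0.2961×496.37 = 347.6993 per 100,000.
Fairview: 0.1953×485.44 + 0.1182×221.20 + 0.1737×78.43 + 0.2167×197.58 + 0.2961×417.62 = 301.0665 per 100,000.
Difference = 347.6993 − 301.0665 = 46.6329.

46.6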